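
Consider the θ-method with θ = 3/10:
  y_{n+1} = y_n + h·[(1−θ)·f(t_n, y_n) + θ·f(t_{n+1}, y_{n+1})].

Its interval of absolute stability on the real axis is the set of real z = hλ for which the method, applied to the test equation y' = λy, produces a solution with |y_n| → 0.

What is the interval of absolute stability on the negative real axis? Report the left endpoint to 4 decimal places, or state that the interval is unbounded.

On y'=λy, z=hλ:
  y_{n+1} = y_n + z·[7/10·y_n + 3/10·y_{n+1}] ⇒ (1 − 3/10z)y_{n+1} = (1 + 7/10z)y_n
  ⇒ R(z) = (1 + 7/10z)/(1 − 3/10z).

Boundary: |R(x)|=1, x<0.
x=-0.79: |R|=0.3614
R=−1: 1+7/10x = −1+3/10x ⇒ -2/5x=2 ⇒ x=2/(-2/5)=-5.0000
Confirm numerically:
  x=-4.967: |R|=0.99470 <1
  x=-4.775: |R|=0.96300 <1
  x=-4.673: |R|=0.94554 <1
  x=-5.579: |R|=1.08662 >1
  x=-5.191: |R|=1.02988 >1
  x=-5.031: |R|=1.00494 >1
So |R|<1 on (-5.0000, 0).

z∈(-5.0000,0).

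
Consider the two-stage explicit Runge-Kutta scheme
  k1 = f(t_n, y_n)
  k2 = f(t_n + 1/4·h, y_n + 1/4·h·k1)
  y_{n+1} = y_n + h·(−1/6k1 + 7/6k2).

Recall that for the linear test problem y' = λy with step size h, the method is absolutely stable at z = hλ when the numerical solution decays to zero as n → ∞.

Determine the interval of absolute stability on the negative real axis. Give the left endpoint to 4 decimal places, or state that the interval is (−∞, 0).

On y'=λy, z=hλ:
  k1=λy_n ⇒ h·k1=z·y_n;  k2=λ(1+1/4z)y_n ⇒ h·k2=z(1+1/4z)y_n
  y_{n+1}/y_n = 1 − 1/6z + 7/6z(1+1/4z) = 1 + z + 7/24z²
  so R(z) = 1 + z + 7/24z².

Find x<0 with |R(x)|<1.
x=-0.72: |R|=0.4312
R=1: x+7/24x²=0 ⇒ x=−24/7=-3.4286; min R=1−1/(4·7/24)=0.1429>−1
Confirm numerically:
  x=-3.240: |R|=0.82180 <1
  x=-2.896: |R|=0.55015 <1
  x=-2.639: |R|=0.39226 <1
  x=-3.846: |R|=1.46825 >1
  x=-3.716: |R|=1.31152 >1
  x=-3.540: |R|=1.11505 >1
Stable set (-3.4286, 0).

(-3.4286, 0).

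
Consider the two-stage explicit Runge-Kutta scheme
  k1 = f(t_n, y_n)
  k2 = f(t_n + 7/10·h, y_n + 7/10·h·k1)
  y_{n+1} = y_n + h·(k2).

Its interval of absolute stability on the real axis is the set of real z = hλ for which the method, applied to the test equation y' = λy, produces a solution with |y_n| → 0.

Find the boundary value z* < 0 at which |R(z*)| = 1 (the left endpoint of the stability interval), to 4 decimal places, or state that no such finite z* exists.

z* = -1.4286.

Test eqn y'=λy, z=hλ:
  k1=λy_n ⇒ h·k1=z·y_n;  k2=λ(1+7/10z)y_n ⇒ h·k2=z(1+7/10z)y_n
  y_{n+1}/y_n = 1 + z(1+7/10z) = 1 + z + 7/10z²
  ⇒ R(z) = 1 + z + 7/10z².

Solve |R(x)|<1 on ℝ⁻.
x=-0.66: |R|=0.6449
R=1: x+7/10x²=0 ⇒ x=−10/7=-1.4286; min R=1−1/(4·7/10)=0.6429>−1
Confirm numerically:
  x=-1.264: |R|=0.85439 <1
  x=-0.654: |R|=0.64540 <1
  x=-0.610: |R|=0.65047 <1
  x=-1.967: |R|=1.74136 >1
  x=-1.811: |R|=1.48480 >1
  x=-1.492: |R|=1.06624 >1
So |R|<1 on (-1.4286, 0).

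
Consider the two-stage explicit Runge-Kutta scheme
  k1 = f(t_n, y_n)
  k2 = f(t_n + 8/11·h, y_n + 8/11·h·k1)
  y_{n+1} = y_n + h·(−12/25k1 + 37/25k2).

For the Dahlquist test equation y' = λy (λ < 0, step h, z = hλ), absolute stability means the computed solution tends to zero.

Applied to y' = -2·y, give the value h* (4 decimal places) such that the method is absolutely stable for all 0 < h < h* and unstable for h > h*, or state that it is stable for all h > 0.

(-0.9291,0); λ=-2 ⇒ h* = (275/296)/2 = 0.4645.

Test eqn y'=λy, z=hλ:
  k1=λy_n ⇒ h·k1=z·y_n;  k2=λ(1+8/11z)y_n ⇒ h·k2=z(1+8/11z)y_n
  y_{n+1}/y_n = 1 − 12/25z + 37/25z(1+8/11z) = 1 + z + 296/275z²
  ⇒ R(z) = 1 + z + 296/275z².

Find x<0 with |R(x)|<1.
x=-1.55: |R|=2.0360
R=1: x+296/275x²=0 ⇒ x=−275/296=-0.9291; min R=1−1/(4·296/275)=0.7677>−1
Confirm numerically:
  x=-0.806: |R|=0.89324 <1
  x=-0.566: |R|=0.77882 <1
  x=-0.542: |R|=0.77420 <1
  x=-0.431: |R|=0.76895 <1
  x=-1.493: |R|=1.90627 >1
  x=-1.320: |R|=1.55546 >1
  x=-1.113: |R|=1.22037 >1
Stable set (-0.9291, 0).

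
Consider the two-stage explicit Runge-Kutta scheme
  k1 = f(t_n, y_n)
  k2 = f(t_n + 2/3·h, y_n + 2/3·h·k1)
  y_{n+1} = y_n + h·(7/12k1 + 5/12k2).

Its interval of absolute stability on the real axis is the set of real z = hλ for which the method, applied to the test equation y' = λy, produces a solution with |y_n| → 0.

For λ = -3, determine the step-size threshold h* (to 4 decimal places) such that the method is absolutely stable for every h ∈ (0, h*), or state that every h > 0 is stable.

With y'=λy (z=hλ):
  k1=λy_n ⇒ h·k1=z·y_n;  k2=λ(1+2/3z)y_n ⇒ h·k2=z(1+2/3z)y_n
  y_{n+1}/y_n = 1 + 7/12z + 5/12z(1+2/3z) = 1 + z + 5/18z²
  ⇒ R(z) = 1 + z + 5/18z².

Solve |R(x)|<1 on ℝ⁻.
x=-0.95: |R|=0.3007
R=1: x+5/18x²=0 ⇒ x=−18/5=-3.6000; min R=1−1/(4·5/18)=0.1000>−1
Confirm numerically:
  x=-3.422: |R|=0.83080 <1
  x=-3.364: |R|=0.77947 <1
  x=-2.281: |R|=0.16427 <1
  x=-2.216: |R|=0.14807 <1
  x=-4.081: |R|=1.54527 >1
  x=-3.965: |R|=1.40201 >1
  x=-3.795: |R|=1.20556 >1
Interval (-3.6000, 0).

(-3.6000,0); λ=-3 ⇒ h* = (18/5)/3 = 1.2000.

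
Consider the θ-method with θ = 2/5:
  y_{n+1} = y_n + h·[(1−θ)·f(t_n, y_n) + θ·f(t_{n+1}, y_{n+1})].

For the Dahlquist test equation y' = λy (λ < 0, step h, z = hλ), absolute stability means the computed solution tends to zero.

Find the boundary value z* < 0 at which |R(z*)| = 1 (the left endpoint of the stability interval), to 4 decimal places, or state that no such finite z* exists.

left endpoint -10.0000.

With y'=λy (z=hλ):
  y_{n+1} = y_n + z·[3/5·y_n + 2/5·y_{n+1}] ⇒ (1 − 2/5z)y_{n+1} = (1 + 3/5z)y_n
  so R(z) = (1 + 3/5z)/(1 − 2/5z).

Need |R(x)|<1, x<0.
x=-1.18: |R|=0.1984
R=−1: 1+3/5x = −1+2/5x ⇒ -1/5x=2 ⇒ x=2/(-1/5)=-10.0000
Confirm numerically:
  x=-9.816: |R|=0.99253 <1
  x=-7.933: |R|=0.90094 <1
  x=-7.872: |R|=0.89742 <1
  x=-10.504: |R|=1.01938 >1
  x=-10.319: |R|=1.01244 >1
  x=-10.125: |R|=1.00495 >1
Stable set (-10.0000, 0).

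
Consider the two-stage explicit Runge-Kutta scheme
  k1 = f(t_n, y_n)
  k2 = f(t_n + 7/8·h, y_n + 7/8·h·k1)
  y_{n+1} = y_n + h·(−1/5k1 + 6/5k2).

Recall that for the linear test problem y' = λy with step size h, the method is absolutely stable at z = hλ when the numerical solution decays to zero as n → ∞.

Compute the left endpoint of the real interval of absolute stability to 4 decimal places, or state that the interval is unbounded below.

With y'=λy (z=hλ):
  k1=λy_n ⇒ h·k1=z·y_n;  k2=λ(1+7/8z)y_n ⇒ h·k2=z(1+7/8z)y_n
  y_{n+1}/y_n = 1 − 1/5z + 6/5z(1+7/8z) = 1 + z + 21/20z²
  so R(z) = 1 + z + 21/20z².

Need |R(x)|<1, x<0.
x=-0.92: |R|=0.9687
R=1: x+21/20x²=0 ⇒ x=−20/21=-0.9524; min R=1−1/(4·21/20)=0.7619>−1
Confirm numerically:
  x=-0.888: |R|=0.93997 <1
  x=-0.729: |R|=0.82901 <1
  x=-0.632: |R|=0.78740 <1
  x=-1.253: |R|=1.39551 >1
  x=-1.229: |R|=1.35696 >1
So |R|<1 on (-0.9524, 0).

z* = -0.9524.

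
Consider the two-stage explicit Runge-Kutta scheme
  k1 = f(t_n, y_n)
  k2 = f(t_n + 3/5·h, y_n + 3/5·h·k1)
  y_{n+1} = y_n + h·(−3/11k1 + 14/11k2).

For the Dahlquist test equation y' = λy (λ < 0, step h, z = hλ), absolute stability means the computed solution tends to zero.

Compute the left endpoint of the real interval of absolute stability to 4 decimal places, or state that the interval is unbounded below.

Test eqn y'=λy, z=hλ:
  k1=λy_n ⇒ h·k1=z·y_n;  k2=λ(1+3/5z)y_n ⇒ h·k2=z(1+3/5z)y_n
  y_{n+1}/y_n = 1 − 3/11z + 14/11z(1+3/5z) = 1 + z + 42/55z²
  R(z) = 1 + z + 42/55z².

Boundary: |R(x)|=1, x<0.
x=-1: |R|=0.7636
R=1: x+42/55x²=0 ⇒ x=−55/42=-1.3095; min R=1−1/(4·42/55)=0.6726>−1
Confirm numerically:
  x=-0.914: |R|=0.72394 <1
  x=-0.885: |R|=0.71310 <1
  x=-0.870: |R|=0.70800 <1
  x=-0.746: |R|=0.67898 <1
  x=-1.813: |R|=1.69705 >1
  x=-1.731: |R|=1.55713 >1
  x=-1.363: |R|=1.05566 >1
Stable set (-1.3095, 0).

left endpoint -1.3095.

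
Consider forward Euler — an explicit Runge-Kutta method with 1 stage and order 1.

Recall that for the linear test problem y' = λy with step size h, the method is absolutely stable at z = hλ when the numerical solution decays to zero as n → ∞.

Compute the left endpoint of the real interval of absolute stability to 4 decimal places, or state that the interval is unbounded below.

z* = -2.0000.

Set f=λy, z=hλ:
  order 1, 1-stage ⇒ R(z)=1+z
  (e.g. R(-1.5)=-0.50000, |R|=0.50000)

Boundary: |R(x)|=1, x<0.
x=-1.5: |R|=0.5000
|R(-2.36)|=1.3600 |R(-1.42)|=0.4200 |R(-1.08)|=0.0800
Bisect:
  x_lo=-2.3492 |R|=1.3492  x_hi=-0.2122 |R|=0.7878
  mid=-1.28068 |R|=0.28068 →hi
  mid=-1.81494 |R|=0.81494 →hi
  mid=-2.08206 |R|=1.08206 →lo
  mid=-1.94850 |R|=0.94850 →hi
  mid=-2.01528 |R|=1.01528 →lo
  mid=-1.98189 |R|=0.98189 →hi
  mid=-1.99859 |R|=0.99859 →hi
  ...
  [-2.00002,-1.99989] ⇒ x*=-2.0000
Stable set (-2.0000, 0).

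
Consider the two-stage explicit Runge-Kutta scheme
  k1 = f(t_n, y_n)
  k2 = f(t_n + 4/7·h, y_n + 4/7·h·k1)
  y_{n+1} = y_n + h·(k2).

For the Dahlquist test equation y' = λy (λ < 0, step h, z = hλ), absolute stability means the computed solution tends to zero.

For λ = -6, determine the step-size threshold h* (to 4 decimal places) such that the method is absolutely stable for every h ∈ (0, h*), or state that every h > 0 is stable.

(-1.7500,0); λ=-6 ⇒ h* = (7/4)/6 = 0.2917.

On y'=λy, z=hλ:
  k1=λy_n ⇒ h·k1=z·y_n;  k2=λ(1+4/7z)y_n ⇒ h·k2=z(1+4/7z)y_n
  y_{n+1}/y_n = 1 + z(1+4/7z) = 1 + z + 4/7z²
  Hence R(z) = 1 + z + 4/7z².

Need |R(x)|<1, x<0.
x=-1.76: |R|=1.0101
R=1: x+4/7x²=0 ⇒ x=−7/4=-1.7500; min R=1−1/(4·4/7)=0.5625>−1
Confirm numerically:
  x=-1.571: |R|=0.83931 <1
  x=-1.452: |R|=0.75275 <1
  x=-0.962: |R|=0.56683 <1
  x=-0.774: |R|=0.56833 <1
  x=-2.030: |R|=1.32480 >1
  x=-1.793: |R|=1.04406 >1
So |R|<1 on (-1.7500, 0).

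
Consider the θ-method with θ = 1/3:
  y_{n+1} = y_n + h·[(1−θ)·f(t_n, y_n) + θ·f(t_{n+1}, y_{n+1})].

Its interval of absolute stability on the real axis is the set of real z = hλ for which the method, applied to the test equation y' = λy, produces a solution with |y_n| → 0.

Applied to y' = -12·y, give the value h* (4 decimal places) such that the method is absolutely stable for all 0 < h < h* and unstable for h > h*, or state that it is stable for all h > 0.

With y'=λy (z=hλ):
  y_{n+1} = y_n + z·[2/3·y_n + 1/3·y_{n+1}] ⇒ (1 − 1/3z)y_{n+1} = (1 + 2/3z)y_n
  so R(z) = (1 + 2/3z)/(1 − 1/3z).

Boundary: |R(x)|=1, x<0.
x=-0.48: |R|=0.5862
R=−1: 1+2/3x = −1+1/3x ⇒ -1/3x=2 ⇒ x=2/(-1/3)=-6.0000
Confirm numerically:
  x=-5.473: |R|=0.93780 <1
  x=-4.621: |R|=0.81905 <1
  x=-3.957: |R|=0.70634 <1
  x=-3.800: |R|=0.67647 <1
  x=-6.145: |R|=1.01586 >1
  x=-6.047: |R|=1.00520 >1
  x=-6.041: |R|=1.00453 >1
Stable set (-6.0000, 0).

(-6.0000,0); λ=-12 ⇒ h* = (6)/12 = 0.5000.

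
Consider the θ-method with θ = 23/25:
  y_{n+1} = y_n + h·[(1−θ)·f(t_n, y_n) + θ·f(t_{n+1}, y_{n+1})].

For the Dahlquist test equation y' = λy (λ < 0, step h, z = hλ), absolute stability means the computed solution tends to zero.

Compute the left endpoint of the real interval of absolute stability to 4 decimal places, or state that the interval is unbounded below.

Test eqn y'=λy, z=hλ:
  y_{n+1} = y_n + z·[2/25·y_n + 23/25·y_{n+1}] ⇒ (1 − 23/25z)y_{n+1} = (1 + 2/25z)y_n
  R(z) = (1 + 2/25z)/(1 − 23/25z).

Need |R(x)|<1, x<0.
x=-1.39: |R|=0.3900
x=-2: |R|=0.2958
x=-10: |R|=0.0196
x=-100: |R|=0.0753
θ=23/25≥1/2 ⇒ |1+2/25x|<|1−23/25x| ∀x<0 ⇒ stable on all of ℝ⁻.

(−∞, 0) — no finite endpoint.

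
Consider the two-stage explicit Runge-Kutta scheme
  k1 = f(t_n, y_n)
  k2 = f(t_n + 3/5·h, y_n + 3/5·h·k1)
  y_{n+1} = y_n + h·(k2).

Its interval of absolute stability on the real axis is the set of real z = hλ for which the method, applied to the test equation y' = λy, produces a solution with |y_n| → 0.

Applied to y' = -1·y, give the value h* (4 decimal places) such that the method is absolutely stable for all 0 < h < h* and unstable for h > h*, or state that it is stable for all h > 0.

Set f=λy, z=hλ:
  k1=λy_n ⇒ h·k1=z·y_n;  k2=λ(1+3/5z)y_n ⇒ h·k2=z(1+3/5z)y_n
  y_{n+1}/y_n = 1 + z(1+3/5z) = 1 + z + 3/5z²
  Hence R(z) = 1 + z + 3/5z².

Solve |R(x)|<1 on ℝ⁻.
x=-1.07: |R|=0.6169
R=1: x+3/5x²=0 ⇒ x=−5/3=-1.6667; min R=1−1/(4·3/5)=0.5833>−1
Confirm numerically:
  x=-1.190: |R|=0.65966 <1
  x=-0.983: |R|=0.59677 <1
  x=-0.932: |R|=0.58917 <1
  x=-1.973: |R|=1.36264 >1
  x=-1.833: |R|=1.18293 >1
Interval (-1.6667, 0).

(-1.6667,0); λ=-1 ⇒ h* = (5/3)/1 = 1.6667.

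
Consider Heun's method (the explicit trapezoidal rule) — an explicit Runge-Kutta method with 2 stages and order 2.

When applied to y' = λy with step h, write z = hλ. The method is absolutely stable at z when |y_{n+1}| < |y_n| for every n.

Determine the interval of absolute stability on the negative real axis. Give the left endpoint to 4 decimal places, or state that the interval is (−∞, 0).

(-2.0000, 0).

With y'=λy (z=hλ):
  order 2, 2-stage ⇒ R(z)=1+z+z^2/2
  (e.g. R(-0.69)=0.54805, |R|=0.54805)

Need |R(x)|<1, x<0.
x=-0.69: |R|=0.5481
|R(-1.56)|=0.6568 |R(-1.41)|=0.5840 |R(-0.69)|=0.5481
Bisect:
  x_lo=-2.4956 |R|=1.6184  x_hi=-0.3560 |R|=0.7073
  mid=-1.42583 |R|=0.59066 →hi
  mid=-1.96072 |R|=0.96149 →hi
  mid=-2.22816 |R|=1.25419 →lo
  mid=-2.09444 |R|=1.09890 →lo
  mid=-2.02758 |R|=1.02796 →lo
  mid=-1.99415 |R|=0.99417 →hi
  mid=-2.01086 |R|=1.01092 →lo
  ...
  [-2.00003,-1.99990] ⇒ x*=-2.0000
Interval (-2.0000, 0).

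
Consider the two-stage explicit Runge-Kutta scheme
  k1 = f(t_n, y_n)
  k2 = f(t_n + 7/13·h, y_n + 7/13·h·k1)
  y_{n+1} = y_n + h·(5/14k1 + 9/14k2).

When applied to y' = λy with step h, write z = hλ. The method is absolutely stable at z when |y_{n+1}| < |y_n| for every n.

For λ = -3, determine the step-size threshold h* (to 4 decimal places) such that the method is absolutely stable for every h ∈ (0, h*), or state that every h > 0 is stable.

(-2.8889,0); λ=-3 ⇒ h* = (26/9)/3 = 0.9630.

Test eqn y'=λy, z=hλ:
  k1=λy_n ⇒ h·k1=z·y_n;  k2=λ(1+7/13z)y_n ⇒ h·k2=z(1+7/13z)y_n
  y_{n+1}/y_n = 1 + 5/14z + 9/14z(1+7/13z) = 1 + z + 9/26z²
  ⇒ R(z) = 1 + z + 9/26z².

Solve |R(x)|<1 on ℝ⁻.
x=-1.21: |R|=0.2968
R=1: x+9/26x²=0 ⇒ x=−26/9=-2.8889; min R=1−1/(4·9/26)=0.2778>−1
Confirm numerically:
  x=-1.878: |R|=0.34284 <1
  x=-1.726: |R|=0.30522 <1
  x=-1.386: |R|=0.27896 <1
  x=-3.236: |R|=1.38882 >1
  x=-2.937: |R|=1.04891 >1
So |R|<1 on (-2.8889, 0).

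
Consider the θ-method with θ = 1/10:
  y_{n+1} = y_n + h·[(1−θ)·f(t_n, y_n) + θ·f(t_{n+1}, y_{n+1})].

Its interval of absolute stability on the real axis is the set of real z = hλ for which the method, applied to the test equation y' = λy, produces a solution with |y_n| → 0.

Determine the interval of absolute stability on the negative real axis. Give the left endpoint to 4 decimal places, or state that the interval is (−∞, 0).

On y'=λy, z=hλ:
  y_{n+1} = y_n + z·[9/10·y_n + 1/10·y_{n+1}] ⇒ (1 − 1/10z)y_{n+1} = (1 + 9/10z)y_n
  so R(z) = (1 + 9/10z)/(1 − 1/10z).

Find x<0 with |R(x)|<1.
x=-1.74: |R|=0.4821
R=−1: 1+9/10x = −1+1/10x ⇒ -4/5x=2 ⇒ x=2/(-4/5)=-2.5000
Confirm numerically:
  x=-2.343: |R|=0.89824 <1
  x=-2.296: |R|=0.86727 <1
  x=-1.096: |R|=0.01226 <1
  x=-3.003: |R|=1.30947 >1
  x=-2.896: |R|=1.24566 >1
So |R|<1 on (-2.5000, 0).

z∈(-2.5000,0).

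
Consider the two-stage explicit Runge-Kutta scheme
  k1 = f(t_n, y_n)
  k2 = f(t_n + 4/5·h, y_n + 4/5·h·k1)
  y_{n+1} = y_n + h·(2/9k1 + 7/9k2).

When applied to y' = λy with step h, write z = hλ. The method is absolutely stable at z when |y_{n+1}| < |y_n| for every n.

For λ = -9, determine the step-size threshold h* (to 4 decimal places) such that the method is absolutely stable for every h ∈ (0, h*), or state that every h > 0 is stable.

(-1.6071,0); λ=-9 ⇒ h* = (45/28)/9 = 0.1786.

Test eqn y'=λy, z=hλ:
  k1=λy_n ⇒ h·k1=z·y_n;  k2=λ(1+4/5z)y_n ⇒ h·k2=z(1+4/5z)y_n
  y_{n+1}/y_n = 1 + 2/9z + 7/9z(1+4/5z) = 1 + z + 28/45z²
  R(z) = 1 + z + 28/45z².

Solve |R(x)|<1 on ℝ⁻.
x=-0.93: |R|=0.6082
R=1: x+28/45x²=0 ⇒ x=−45/28=-1.6071; min R=1−1/(4·28/45)=0.5982>−1
Confirm numerically:
  x=-1.421: |R|=0.83542 <1
  x=-1.280: |R|=0.73945 <1
  x=-0.871: |R|=0.60104 <1
  x=-0.708: |R|=0.60390 <1
  x=-2.176: |R|=1.77021 >1
  x=-2.006: |R|=1.49784 >1
  x=-1.665: |R|=1.05994 >1
Stable set (-1.6071, 0).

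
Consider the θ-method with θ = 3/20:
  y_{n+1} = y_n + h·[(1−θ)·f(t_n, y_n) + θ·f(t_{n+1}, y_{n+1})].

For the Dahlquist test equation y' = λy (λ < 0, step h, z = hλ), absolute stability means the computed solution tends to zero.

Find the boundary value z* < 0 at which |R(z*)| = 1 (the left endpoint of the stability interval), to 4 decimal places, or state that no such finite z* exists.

Test eqn y'=λy, z=hλ:
  y_{n+1} = y_n + z·[17/20·y_n + 3/20·y_{n+1}] ⇒ (1 − 3/20z)y_{n+1} = (1 + 17/20z)y_n
  ⇒ R(z) = (1 + 17/20z)/(1 − 3/20z).

Find x<0 with |R(x)|<1.
x=-0.56: |R|=0.4834
R=−1: 1+17/20x = −1+3/20x ⇒ -7/10x=2 ⇒ x=2/(-7/10)=-2.8571
Confirm numerically:
  x=-2.832: |R|=0.98765 <1
  x=-2.699: |R|=0.92120 <1
  x=-2.227: |R|=0.66935 <1
  x=-1.261: |R|=0.06042 <1
  x=-3.299: |R|=1.20691 >1
  x=-3.267: |R|=1.19254 >1
  x=-3.211: |R|=1.16718 >1
Interval (-2.8571, 0).

z* = -2.8571.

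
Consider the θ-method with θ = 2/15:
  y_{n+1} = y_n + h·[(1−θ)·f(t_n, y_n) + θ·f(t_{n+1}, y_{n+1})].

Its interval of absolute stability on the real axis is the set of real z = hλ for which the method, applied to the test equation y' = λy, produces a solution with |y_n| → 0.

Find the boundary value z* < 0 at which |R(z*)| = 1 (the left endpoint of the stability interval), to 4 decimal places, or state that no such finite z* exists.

With y'=λy (z=hλ):
  y_{n+1} = y_n + z·[13/15·y_n + 2/15·y_{n+1}] ⇒ (1 − 2/15z)y_{n+1} = (1 + 13/15z)y_n
  so R(z) = (1 + 13/15z)/(1 − 2/15z).

Find x<0 with |R(x)|<1.
x=-0.34: |R|=0.6747
R=−1: 1+13/15x = −1+2/15x ⇒ -11/15x=2 ⇒ x=2/(-11/15)=-2.7273
Confirm numerically:
  x=-2.644: |R|=0.95485 <1
  x=-2.503: |R|=0.87669 <1
  x=-2.023: |R|=0.59325 <1
  x=-1.424: |R|=0.19677 <1
  x=-3.111: |R|=1.19890 >1
  x=-3.096: |R|=1.19139 >1
  x=-2.966: |R|=1.12545 >1
Stable set (-2.7273, 0).

left endpoint -2.7273.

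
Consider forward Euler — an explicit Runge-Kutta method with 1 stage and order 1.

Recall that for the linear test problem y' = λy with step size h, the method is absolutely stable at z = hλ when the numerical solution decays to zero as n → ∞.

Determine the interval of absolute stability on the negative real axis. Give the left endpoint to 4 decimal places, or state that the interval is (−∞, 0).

(-2.0000, 0).

On y'=λy, z=hλ:
  order 1, 1-stage ⇒ R(z)=1+z
  (e.g. R(-0.6)=0.40000, |R|=0.40000)

Boundary: |R(x)|=1, x<0.
x=-0.6: |R|=0.4000
|R(-2.4)|=1.4000 |R(-2.26)|=1.2600 |R(-1.42)|=0.4200
Bisect:
  x_lo=-2.3151 |R|=1.3151  x_hi=-0.2222 |R|=0.7778
  mid=-1.26867 |R|=0.26867 →hi
  mid=-1.79191 |R|=0.79191 →hi
  mid=-2.05353 |R|=1.05353 →lo
  mid=-1.92272 |R|=0.92272 →hi
  mid=-1.98812 |R|=0.98812 →hi
  mid=-2.02083 |R|=1.02083 →lo
  mid=-2.00447 |R|=1.00447 →lo
  mid=-1.99630 |R|=0.99630 →hi
  mid=-2.00039 |R|=1.00039 →lo
  ...
  [-2.00000,-1.99988] ⇒ x*=-2.0000
So |R|<1 on (-2.0000, 0).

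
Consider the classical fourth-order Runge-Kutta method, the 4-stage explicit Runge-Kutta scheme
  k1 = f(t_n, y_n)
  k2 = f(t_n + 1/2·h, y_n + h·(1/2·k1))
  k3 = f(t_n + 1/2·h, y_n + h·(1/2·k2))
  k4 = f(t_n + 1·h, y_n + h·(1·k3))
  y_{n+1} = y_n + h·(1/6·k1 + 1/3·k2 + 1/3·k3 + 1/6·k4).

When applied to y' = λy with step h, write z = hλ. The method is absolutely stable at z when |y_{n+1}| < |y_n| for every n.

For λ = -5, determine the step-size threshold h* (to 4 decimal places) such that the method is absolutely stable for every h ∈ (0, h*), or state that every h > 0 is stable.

(-2.7853,0); λ=-5 ⇒ h* = 0.5571.

With y'=λy (z=hλ):
  order 4, 4-stage ⇒ R(z)=1+z+z^2/2+z^3/6+z^4/24
  (e.g. R(-0.92)=0.40327, |R|=0.40327)

Solve |R(x)|<1 on ℝ⁻.
x=-0.92: |R|=0.4033
|R(-2.94)|=1.2594 |R(-2.92)|=1.2228 |R(-2.81)|=1.0379
Bisect:
  x_lo=-3.3794 |R|=2.3328  x_hi=-0.1797 |R|=0.8355
  mid=-1.77954 |R|=0.28246 →hi
  mid=-2.57948 |R|=0.73152 →hi
  mid=-2.97944 |R|=1.33441 →lo
  mid=-2.77946 |R|=0.99124 →hi
  mid=-2.87945 |R|=1.15149 →lo
  mid=-2.82945 |R|=1.06865 →lo
  mid=-2.80446 |R|=1.02928 →lo
  ...
  [-2.78532,-2.78512] ⇒ x*=-2.7853
Stable set (-2.7853, 0).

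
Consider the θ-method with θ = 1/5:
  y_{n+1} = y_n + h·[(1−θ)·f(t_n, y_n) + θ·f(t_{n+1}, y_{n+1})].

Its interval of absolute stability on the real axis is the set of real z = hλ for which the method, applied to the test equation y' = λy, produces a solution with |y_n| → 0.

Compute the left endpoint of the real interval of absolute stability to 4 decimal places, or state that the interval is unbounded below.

On y'=λy, z=hλ:
  y_{n+1} = y_n + z·[4/5·y_n + 1/5·y_{n+1}] ⇒ (1 − 1/5z)y_{n+1} = (1 + 4/5z)y_n
  ⇒ R(z) = (1 + 4/5z)/(1 − 1/5z).

Boundary: |R(x)|=1, x<0.
x=-0.97: |R|=0.1876
R=−1: 1+4/5x = −1+1/5x ⇒ -3/5x=2 ⇒ x=2/(-3/5)=-3.3333
Confirm numerically:
  x=-3.294: |R|=0.98577 <1
  x=-2.254: |R|=0.55363 <1
  x=-1.905: |R|=0.37944 <1
  x=-3.513: |R|=1.06331 >1
  x=-3.463: |R|=1.04596 >1
Stable set (-3.3333, 0).

z* = -3.3333.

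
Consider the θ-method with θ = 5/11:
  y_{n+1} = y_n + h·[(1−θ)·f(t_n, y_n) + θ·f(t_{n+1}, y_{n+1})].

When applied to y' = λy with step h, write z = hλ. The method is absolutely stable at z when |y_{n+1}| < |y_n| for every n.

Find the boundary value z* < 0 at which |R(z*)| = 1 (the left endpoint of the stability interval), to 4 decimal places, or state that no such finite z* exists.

On y'=λy, z=hλ:
  y_{n+1} = y_n + z·[6/11·y_n + 5/11·y_{n+1}] ⇒ (1 − 5/11z)y_{n+1} = (1 + 6/11z)y_n
  ⇒ R(z) = (1 + 6/11z)/(1 − 5/11z).

Need |R(x)|<1, x<0.
x=-0.79: |R|=0.4187
R=−1: 1+6/11x = −1+5/11x ⇒ -1/11x=2 ⇒ x=2/(-1/11)=-22.0000
Confirm numerically:
  x=-21.635: |R|=0.99694 <1
  x=-13.988: |R|=0.90101 <1
  x=-13.596: |R|=0.89359 <1
  x=-22.432: |R|=1.00351 >1
  x=-22.394: |R|=1.00320 >1
  x=-22.305: |R|=1.00249 >1
Interval (-22.0000, 0).

z* = -22.0000.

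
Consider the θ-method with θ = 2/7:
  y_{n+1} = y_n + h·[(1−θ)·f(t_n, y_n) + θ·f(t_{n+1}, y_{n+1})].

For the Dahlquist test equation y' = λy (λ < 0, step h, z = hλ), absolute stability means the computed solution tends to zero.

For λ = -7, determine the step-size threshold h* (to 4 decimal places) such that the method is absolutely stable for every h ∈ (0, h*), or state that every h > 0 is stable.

Test eqn y'=λy, z=hλ:
  y_{n+1} = y_n + z·[5/7·y_n + 2/7·y_{n+1}] ⇒ (1 − 2/7z)y_{n+1} = (1 + 5/7z)y_n
  ⇒ R(z) = (1 + 5/7z)/(1 − 2/7z).

Solve |R(x)|<1 on ℝ⁻.
x=-0.49: |R|=0.5702
R=−1: 1+5/7x = −1+2/7x ⇒ -3/7x=2 ⇒ x=2/(-3/7)=-4.6667
Confirm numerically:
  x=-4.295: |R|=0.92848 <1
  x=-2.350: |R|=0.40598 <1
  x=-1.873: |R|=0.22008 <1
  x=-5.156: |R|=1.08480 >1
  x=-5.143: |R|=1.08267 >1
Stable set (-4.6667, 0).

(-4.6667,0); λ=-7 ⇒ h* = (14/3)/7 = 0.6667.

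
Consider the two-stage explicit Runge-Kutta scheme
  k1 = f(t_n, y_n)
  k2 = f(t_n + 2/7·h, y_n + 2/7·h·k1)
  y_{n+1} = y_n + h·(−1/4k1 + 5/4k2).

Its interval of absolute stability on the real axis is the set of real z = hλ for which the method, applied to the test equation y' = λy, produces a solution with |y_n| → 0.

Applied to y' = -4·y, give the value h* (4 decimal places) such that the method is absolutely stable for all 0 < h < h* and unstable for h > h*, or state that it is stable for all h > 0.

(-2.8000,0); λ=-4 ⇒ h* = (14/5)/4 = 0.7000.

On y'=λy, z=hλ:
  k1=λy_n ⇒ h·k1=z·y_n;  k2=λ(1+2/7z)y_n ⇒ h·k2=z(1+2/7z)y_n
  y_{n+1}/y_n = 1 − 1/4z + 5/4z(1+2/7z) = 1 + z + 5/14z²
  ⇒ R(z) = 1 + z + 5/14z².

Boundary: |R(x)|=1, x<0.
x=-0.67: |R|=0.4903
R=1: x+5/14x²=0 ⇒ x=−14/5=-2.8000; min R=1−1/(4·5/14)=0.3000>−1
Confirm numerically:
  x=-2.676: |R|=0.88149 <1
  x=-2.615: |R|=0.82722 <1
  x=-1.198: |R|=0.31457 <1
  x=-3.197: |R|=1.45329 >1
  x=-2.821: |R|=1.02116 >1
Stable set (-2.8000, 0).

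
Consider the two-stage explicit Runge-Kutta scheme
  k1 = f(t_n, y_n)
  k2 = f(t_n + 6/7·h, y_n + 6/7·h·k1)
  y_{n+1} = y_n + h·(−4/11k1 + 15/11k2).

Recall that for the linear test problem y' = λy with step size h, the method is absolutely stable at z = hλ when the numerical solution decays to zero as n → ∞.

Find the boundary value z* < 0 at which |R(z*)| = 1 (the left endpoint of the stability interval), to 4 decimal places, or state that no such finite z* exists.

Test eqn y'=λy, z=hλ:
  k1=λy_n ⇒ h·k1=z·y_n;  k2=λ(1+6/7z)y_n ⇒ h·k2=z(1+6/7z)y_n
  y_{n+1}/y_n = 1 − 4/11z + 15/11z(1+6/7z) = 1 + z + 90/77z²
  so R(z) = 1 + z + 90/77z².

Solve |R(x)|<1 on ℝ⁻.
x=-1.21: |R|=1.5013
R=1: x+90/77x²=0 ⇒ x=−77/90=-0.8556; min R=1−1/(4·90/77)=0.7861>−1
Confirm numerically:
  x=-0.775: |R|=0.92703 <1
  x=-0.701: |R|=0.87336 <1
  x=-0.564: |R|=0.80780 <1
  x=-0.396: |R|=0.78729 <1
  x=-1.407: |R|=1.90688 >1
  x=-1.251: |R|=1.57822 >1
  x=-1.086: |R|=1.29251 >1
So |R|<1 on (-0.8556, 0).

left endpoint -0.8556.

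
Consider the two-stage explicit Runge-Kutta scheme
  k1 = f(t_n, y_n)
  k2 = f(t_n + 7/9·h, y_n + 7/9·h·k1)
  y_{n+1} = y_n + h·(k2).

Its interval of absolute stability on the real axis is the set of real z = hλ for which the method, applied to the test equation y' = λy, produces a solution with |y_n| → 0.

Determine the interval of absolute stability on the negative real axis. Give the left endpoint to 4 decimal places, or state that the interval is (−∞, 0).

z∈(-1.2857,0).

Test eqn y'=λy, z=hλ:
  k1=λy_n ⇒ h·k1=z·y_n;  k2=λ(1+7/9z)y_n ⇒ h·k2=z(1+7/9z)y_n
  y_{n+1}/y_n = 1 + z(1+7/9z) = 1 + z + 7/9z²
  ⇒ R(z) = 1 + z + 7/9z².

Solve |R(x)|<1 on ℝ⁻.
x=-0.34: |R|=0.7499
R=1: x+7/9x²=0 ⇒ x=−9/7=-1.2857; min R=1−1/(4·7/9)=0.6786>−1
Confirm numerically:
  x=-1.156: |R|=0.88337 <1
  x=-1.084: |R|=0.82993 <1
  x=-1.029: |R|=0.79454 <1
  x=-1.857: |R|=1.82513 >1
  x=-1.388: |R|=1.11042 >1
Stable set (-1.2857, 0).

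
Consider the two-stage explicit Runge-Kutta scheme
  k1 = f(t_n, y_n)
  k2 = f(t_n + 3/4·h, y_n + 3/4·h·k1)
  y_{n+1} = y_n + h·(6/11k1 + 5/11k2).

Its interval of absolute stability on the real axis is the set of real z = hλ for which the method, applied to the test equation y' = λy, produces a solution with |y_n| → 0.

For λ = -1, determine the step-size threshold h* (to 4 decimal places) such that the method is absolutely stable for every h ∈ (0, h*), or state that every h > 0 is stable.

With y'=λy (z=hλ):
  k1=λy_n ⇒ h·k1=z·y_n;  k2=λ(1+3/4z)y_n ⇒ h·k2=z(1+3/4z)y_n
  y_{n+1}/y_n = 1 + 6/11z + 5/11z(1+3/4z) = 1 + z + 15/44z²
  so R(z) = 1 + z + 15/44z².

Find x<0 with |R(x)|<1.
x=-1.17: |R|=0.2967
R=1: x+15/44x²=0 ⇒ x=−44/15=-2.9333; min R=1−1/(4·15/44)=0.2667>−1
Confirm numerically:
  x=-2.630: |R|=0.72803 <1
  x=-1.982: |R|=0.35720 <1
  x=-1.642: |R|=0.27715 <1
  x=-3.279: |R|=1.38640 >1
  x=-3.198: |R|=1.28855 >1
So |R|<1 on (-2.9333, 0).

(-2.9333,0); λ=-1 ⇒ h* = (44/15)/1 = 2.9333.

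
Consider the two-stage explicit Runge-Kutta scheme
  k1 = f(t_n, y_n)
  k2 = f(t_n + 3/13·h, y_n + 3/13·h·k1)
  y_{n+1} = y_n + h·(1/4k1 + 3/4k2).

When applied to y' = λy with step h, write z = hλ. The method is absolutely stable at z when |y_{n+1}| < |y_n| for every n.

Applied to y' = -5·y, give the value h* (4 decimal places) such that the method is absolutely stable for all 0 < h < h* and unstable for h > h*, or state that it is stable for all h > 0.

On y'=λy, z=hλ:
  k1=λy_n ⇒ h·k1=z·y_n;  k2=λ(1+3/13z)y_n ⇒ h·k2=z(1+3/13z)y_n
  y_{n+1}/y_n = 1 + 1/4z + 3/4z(1+3/13z) = 1 + z + 9/52z²
  Hence R(z) = 1 + z + 9/52z².

Find x<0 with |R(x)|<1.
x=-1.12: |R|=0.0971
R=1: x+9/52x²=0 ⇒ x=−52/9=-5.7778; min R=1−1/(4·9/52)=-0.4444>−1
Confirm numerically:
  x=-4.291: |R|=0.10419 <1
  x=-3.685: |R|=0.33475 <1
  x=-3.278: |R|=0.41824 <1
  x=-3.174: |R|=0.43038 <1
  x=-6.081: |R|=1.31914 >1
  x=-5.930: |R|=1.15623 >1
Interval (-5.7778, 0).

(-5.7778,0); λ=-5 ⇒ h* = (52/9)/5 = 1.1556.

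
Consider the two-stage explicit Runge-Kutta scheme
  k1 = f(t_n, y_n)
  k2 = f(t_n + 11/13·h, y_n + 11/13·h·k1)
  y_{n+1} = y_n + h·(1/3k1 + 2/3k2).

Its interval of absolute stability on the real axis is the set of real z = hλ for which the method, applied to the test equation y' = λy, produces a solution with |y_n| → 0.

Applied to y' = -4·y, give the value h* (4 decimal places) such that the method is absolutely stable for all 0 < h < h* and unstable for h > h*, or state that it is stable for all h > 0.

(-1.7727,0); λ=-4 ⇒ h* = (39/22)/4 = 0.4432.

On y'=λy, z=hλ:
  k1=λy_n ⇒ h·k1=z·y_n;  k2=λ(1+11/13z)y_n ⇒ h·k2=z(1+11/13z)y_n
  y_{n+1}/y_n = 1 + 1/3z + 2/3z(1+11/13z) = 1 + z + 22/39z²
  R(z) = 1 + z + 22/39z².

Find x<0 with |R(x)|<1.
x=-1.55: |R|=0.8053
R=1: x+22/39x²=0 ⇒ x=−39/22=-1.7727; min R=1−1/(4·22/39)=0.5568>−1
Confirm numerically:
  x=-1.570: |R|=0.82046 <1
  x=-1.108: |R|=0.58453 <1
  x=-0.983: |R|=0.56209 <1
  x=-2.237: |R|=1.58586 >1
  x=-2.116: |R|=1.40974 >1
  x=-2.039: |R|=1.30627 >1
Interval (-1.7727, 0).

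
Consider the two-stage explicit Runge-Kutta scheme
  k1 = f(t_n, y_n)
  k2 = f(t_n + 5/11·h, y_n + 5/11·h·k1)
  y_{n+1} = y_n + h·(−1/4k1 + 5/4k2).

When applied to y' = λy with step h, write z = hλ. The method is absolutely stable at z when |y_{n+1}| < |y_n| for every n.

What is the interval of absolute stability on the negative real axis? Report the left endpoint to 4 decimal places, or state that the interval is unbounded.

z∈(-1.7600,0).

Set f=λy, z=hλ:
  k1=λy_n ⇒ h·k1=z·y_n;  k2=λ(1+5/11z)y_n ⇒ h·k2=z(1+5/11z)y_n
  y_{n+1}/y_n = 1 − 1/4z + 5/4z(1+5/11z) = 1 + z + 25/44z²
  so R(z) = 1 + z + 25/44z².

Find x<0 with |R(x)|<1.
x=-1.69: |R|=0.9328
R=1: x+25/44x²=0 ⇒ x=−44/25=-1.7600; min R=1−1/(4·25/44)=0.5600>−1
Confirm numerically:
  x=-1.536: |R|=0.80451 <1
  x=-1.101: |R|=0.58775 <1
  x=-1.066: |R|=0.57966 <1
  x=-2.306: |R|=1.71538 >1
  x=-1.927: |R|=1.18285 >1
  x=-1.855: |R|=1.10013 >1
Stable set (-1.7600, 0).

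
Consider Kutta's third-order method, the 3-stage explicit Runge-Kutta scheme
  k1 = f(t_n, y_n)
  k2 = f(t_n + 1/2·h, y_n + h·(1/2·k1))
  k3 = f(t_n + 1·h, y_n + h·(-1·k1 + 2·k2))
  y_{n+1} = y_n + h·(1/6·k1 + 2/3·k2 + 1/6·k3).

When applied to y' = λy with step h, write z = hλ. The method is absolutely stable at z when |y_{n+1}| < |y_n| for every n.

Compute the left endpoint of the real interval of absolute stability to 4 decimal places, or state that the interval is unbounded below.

On y'=λy, z=hλ:
  order 3, 3-stage ⇒ R(z)=1+z+z^2/2+z^3/6
  (e.g. R(-0.83)=0.41915, |R|=0.41915)

Need |R(x)|<1, x<0.
x=-0.83: |R|=0.4192
|R(-2.4)|=0.8240 |R(-1.97)|=0.3038 |R(-0.69)|=0.4933
Bisect:
  x_lo=-3.3980 |R|=3.1639  x_hi=-0.1020 |R|=0.9031
  mid=-1.74998 |R|=0.11196 →hi
  mid=-2.57399 |R|=1.10357 →lo
  mid=-2.16198 |R|=0.50914 →hi
  mid=-2.36798 |R|=0.77733 →hi
  mid=-2.47099 |R|=0.93265 →hi
  mid=-2.52249 |R|=1.01609 →lo
  mid=-2.49674 |R|=0.97387 →hi
  ...
  [-2.51283,-2.51263] ⇒ x*=-2.5127
So |R|<1 on (-2.5127, 0).

z* = -2.5127.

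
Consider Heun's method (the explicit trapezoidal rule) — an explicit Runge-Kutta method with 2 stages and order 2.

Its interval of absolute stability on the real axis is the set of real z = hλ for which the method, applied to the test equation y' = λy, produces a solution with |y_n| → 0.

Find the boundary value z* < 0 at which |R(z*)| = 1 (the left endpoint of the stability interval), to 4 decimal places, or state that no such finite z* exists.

Set f=λy, z=hλ:
  order 2, 2-stage ⇒ R(z)=1+z+z^2/2
  (e.g. R(-1.04)=0.50080, |R|=0.50080)

Find x<0 with |R(x)|<1.
x=-1.04: |R|=0.5008
|R(-1.15)|=0.5112 |R(-1.08)|=0.5032 |R(-0.6)|=0.5800
Bisect:
  x_lo=-2.8074 |R|=2.1334  x_hi=-0.1799 |R|=0.8363
  mid=-1.49367 |R|=0.62186 →hi
  mid=-2.15055 |R|=1.16188 →lo
  mid=-1.82211 |R|=0.83793 →hi
  mid=-1.98633 |R|=0.98642 →hi
  mid=-2.06844 |R|=1.07078 →lo
  mid=-2.02739 |R|=1.02776 →lo
  mid=-2.00686 |R|=1.00688 →lo
  ...
  [-2.00012,-1.99996] ⇒ x*=-2.0000
Interval (-2.0000, 0).

left endpoint -2.0000.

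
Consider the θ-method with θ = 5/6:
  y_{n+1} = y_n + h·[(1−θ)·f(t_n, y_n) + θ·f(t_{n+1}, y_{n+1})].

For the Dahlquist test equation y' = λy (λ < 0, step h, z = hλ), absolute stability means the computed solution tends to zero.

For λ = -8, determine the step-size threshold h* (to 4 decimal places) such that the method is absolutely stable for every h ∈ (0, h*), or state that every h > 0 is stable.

(−∞, 0) — no finite endpoint. Any h>0 works for λ=-8.

Set f=λy, z=hλ:
  y_{n+1} = y_n + z·[1/6·y_n + 5/6·y_{n+1}] ⇒ (1 − 5/6z)y_{n+1} = (1 + 1/6z)y_n
  Hence R(z) = (1 + 1/6z)/(1 − 5/6z).

Solve |R(x)|<1 on ℝ⁻.
x=-1.67: |R|=0.3017
x=-2: |R|=0.2500
x=-10: |R|=0.0714
x=-100: |R|=0.1858
θ=5/6≥1/2 ⇒ |1+1/6x|<|1−5/6x| ∀x<0 ⇒ stable on all of ℝ⁻.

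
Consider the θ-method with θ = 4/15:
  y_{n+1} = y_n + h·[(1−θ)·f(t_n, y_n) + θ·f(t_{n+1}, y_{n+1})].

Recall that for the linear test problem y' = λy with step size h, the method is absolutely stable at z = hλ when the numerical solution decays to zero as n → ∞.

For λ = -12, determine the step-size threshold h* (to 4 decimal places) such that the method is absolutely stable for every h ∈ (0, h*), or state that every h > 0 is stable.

On y'=λy, z=hλ:
  y_{n+1} = y_n + z·[11/15·y_n + 4/15·y_{n+1}] ⇒ (1 − 4/15z)y_{n+1} = (1 + 11/15z)y_n
  ⇒ R(z) = (1 + 11/15z)/(1 − 4/15z).

Boundary: |R(x)|=1, x<0.
x=-0.76: |R|=0.3681
R=−1: 1+11/15x = −1+4/15x ⇒ -7/15x=2 ⇒ x=2/(-7/15)=-4.2857
Confirm numerically:
  x=-4.148: |R|=0.96949 <1
  x=-3.533: |R|=0.81913 <1
  x=-2.588: |R|=0.53124 <1
  x=-1.993: |R|=0.30137 <1
  x=-4.802: |R|=1.10565 >1
  x=-4.402: |R|=1.02496 >1
Interval (-4.2857, 0).

(-4.2857,0); λ=-12 ⇒ h* = (30/7)/12 = 0.3571.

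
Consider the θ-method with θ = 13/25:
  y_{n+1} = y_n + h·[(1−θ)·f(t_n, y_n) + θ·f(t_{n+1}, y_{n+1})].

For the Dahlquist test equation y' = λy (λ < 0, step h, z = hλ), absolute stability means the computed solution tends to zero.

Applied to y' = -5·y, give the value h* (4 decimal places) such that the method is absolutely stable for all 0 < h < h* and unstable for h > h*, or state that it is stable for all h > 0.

(−∞, 0) — no finite endpoint. Any h>0 works for λ=-5.

Set f=λy, z=hλ:
  y_{n+1} = y_n + z·[12/25·y_n + 13/25·y_{n+1}] ⇒ (1 − 13/25z)y_{n+1} = (1 + 12/25z)y_n
  ⇒ R(z) = (1 + 12/25z)/(1 − 13/25z).

Boundary: |R(x)|=1, x<0.
x=-0.46: |R|=0.6288
x=-2: |R|=0.0196
x=-10: |R|=0.6129
x=-100: |R|=0.8868
θ=13/25≥1/2 ⇒ |1+12/25x|<|1−13/25x| ∀x<0 ⇒ interval (−∞,0).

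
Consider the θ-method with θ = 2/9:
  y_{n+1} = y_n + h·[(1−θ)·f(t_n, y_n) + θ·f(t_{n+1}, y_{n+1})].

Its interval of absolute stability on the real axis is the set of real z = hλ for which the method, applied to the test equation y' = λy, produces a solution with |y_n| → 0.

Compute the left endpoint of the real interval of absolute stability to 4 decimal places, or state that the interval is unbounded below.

z* = -3.6000.

On y'=λy, z=hλ:
  y_{n+1} = y_n + z·[7/9·y_n + 2/9·y_{n+1}] ⇒ (1 − 2/9z)y_{n+1} = (1 + 7/9z)y_n
  R(z) = (1 + 7/9z)/(1 − 2/9z).

Find x<0 with |R(x)|<1.
x=-1.4: |R|=0.0678
R=−1: 1+7/9x = −1+2/9x ⇒ -5/9x=2 ⇒ x=2/(-5/9)=-3.6000
Confirm numerically:
  x=-3.180: |R|=0.86328 <1
  x=-3.009: |R|=0.80324 <1
  x=-2.179: |R|=0.46811 <1
  x=-1.847: |R|=0.30952 <1
  x=-4.159: |R|=1.16139 >1
  x=-4.106: |R|=1.14699 >1
  x=-3.945: |R|=1.10213 >1
Interval (-3.6000, 0).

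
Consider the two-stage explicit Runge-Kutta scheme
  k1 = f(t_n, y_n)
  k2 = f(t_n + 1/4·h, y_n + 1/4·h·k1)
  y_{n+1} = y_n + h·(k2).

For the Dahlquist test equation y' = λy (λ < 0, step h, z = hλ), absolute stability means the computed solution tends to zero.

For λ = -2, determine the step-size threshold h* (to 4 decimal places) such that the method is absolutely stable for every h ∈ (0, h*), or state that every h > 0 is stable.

Set f=λy, z=hλ:
  k1=λy_n ⇒ h·k1=z·y_n;  k2=λ(1+1/4z)y_n ⇒ h·k2=z(1+1/4z)y_n
  y_{n+1}/y_n = 1 + z(1+1/4z) = 1 + z + 1/4z²
  ⇒ R(z) = 1 + z + 1/4z².

Solve |R(x)|<1 on ℝ⁻.
x=-1.66: |R|=0.0289
R=1: x+1/4x²=0 ⇒ x=−4=-4.0000; min R=1−1/(4·1/4)=0.0000>−1
Confirm numerically:
  x=-3.412: |R|=0.49844 <1
  x=-1.943: |R|=0.00081 <1
  x=-1.868: |R|=0.00436 <1
  x=-4.384: |R|=1.42086 >1
  x=-4.055: |R|=1.05576 >1
So |R|<1 on (-4.0000, 0).

(-4.0000,0); λ=-2 ⇒ h* = (4)/2 = 2.0000.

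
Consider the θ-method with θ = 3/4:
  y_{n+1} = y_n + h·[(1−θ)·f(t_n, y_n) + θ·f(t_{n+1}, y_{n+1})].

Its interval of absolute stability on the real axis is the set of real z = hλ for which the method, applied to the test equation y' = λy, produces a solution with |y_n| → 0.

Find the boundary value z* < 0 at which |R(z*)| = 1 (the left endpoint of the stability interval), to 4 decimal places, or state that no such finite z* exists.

unbounded; (−∞, 0).

With y'=λy (z=hλ):
  y_{n+1} = y_n + z·[1/4·y_n + 3/4·y_{n+1}] ⇒ (1 − 3/4z)y_{n+1} = (1 + 1/4z)y_n
  so R(z) = (1 + 1/4z)/(1 − 3/4z).

Solve |R(x)|<1 on ℝ⁻.
x=-1.39: |R|=0.3195
x=-2: |R|=0.2000
x=-10: |R|=0.1765
x=-100: |R|=0.3158
θ=3/4≥1/2 ⇒ |1+1/4x|<|1−3/4x| ∀x<0 ⇒ unbounded interval.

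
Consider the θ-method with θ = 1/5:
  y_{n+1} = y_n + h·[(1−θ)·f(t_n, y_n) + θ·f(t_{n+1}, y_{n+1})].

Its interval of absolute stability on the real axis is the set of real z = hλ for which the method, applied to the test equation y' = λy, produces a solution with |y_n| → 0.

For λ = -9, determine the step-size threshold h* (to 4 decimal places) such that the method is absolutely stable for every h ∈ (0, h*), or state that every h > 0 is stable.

Set f=λy, z=hλ:
  y_{n+1} = y_n + z·[4/5·y_n + 1/5·y_{n+1}] ⇒ (1 − 1/5z)y_{n+1} = (1 + 4/5z)y_n
  R(z) = (1 + 4/5z)/(1 − 1/5z).

Need |R(x)|<1, x<0.
x=-0.97: |R|=0.1876
R=−1: 1+4/5x = −1+1/5x ⇒ -3/5x=2 ⇒ x=2/(-3/5)=-3.3333
Confirm numerically:
  x=-2.456: |R|=0.64700 <1
  x=-2.396: |R|=0.61979 <1
  x=-1.996: |R|=0.42653 <1
  x=-3.720: |R|=1.13303 >1
  x=-3.677: |R|=1.11882 >1
Interval (-3.3333, 0).

(-3.3333,0); λ=-9 ⇒ h* = (10/3)/9 = 0.3704.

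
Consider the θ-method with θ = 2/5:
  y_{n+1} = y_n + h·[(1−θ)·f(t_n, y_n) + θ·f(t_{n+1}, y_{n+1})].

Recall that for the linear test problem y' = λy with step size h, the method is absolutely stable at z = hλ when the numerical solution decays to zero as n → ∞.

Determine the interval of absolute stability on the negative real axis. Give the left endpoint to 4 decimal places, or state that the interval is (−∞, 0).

With y'=λy (z=hλ):
  y_{n+1} = y_n + z·[3/5·y_n + 2/5·y_{n+1}] ⇒ (1 − 2/5z)y_{n+1} = (1 + 3/5z)y_n
  ⇒ R(z) = (1 + 3/5z)/(1 − 2/5z).

Solve |R(x)|<1 on ℝ⁻.
x=-1.42: |R|=0.0944
R=−1: 1+3/5x = −1+2/5x ⇒ -1/5x=2 ⇒ x=2/(-1/5)=-10.0000
Confirm numerically:
  x=-8.760: |R|=0.94494 <1
  x=-7.234: |R|=0.85792 <1
  x=-6.844: |R|=0.83112 <1
  x=-4.089: |R|=0.55145 <1
  x=-10.448: |R|=1.01730 >1
  x=-10.440: |R|=1.01700 >1
  x=-10.161: |R|=1.00636 >1
So |R|<1 on (-10.0000, 0).

(-10.0000, 0).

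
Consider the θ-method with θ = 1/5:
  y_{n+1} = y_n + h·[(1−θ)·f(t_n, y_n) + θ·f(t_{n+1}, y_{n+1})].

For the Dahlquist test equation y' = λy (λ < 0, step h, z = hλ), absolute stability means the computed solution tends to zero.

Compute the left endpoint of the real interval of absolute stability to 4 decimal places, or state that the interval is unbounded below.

z* = -3.3333.

On y'=λy, z=hλ:
  y_{n+1} = y_n + z·[4/5·y_n + 1/5·y_{n+1}] ⇒ (1 − 1/5z)y_{n+1} = (1 + 4/5z)y_n
  ⇒ R(z) = (1 + 4/5z)/(1 − 1/5z).

Find x<0 with |R(x)|<1.
x=-0.65: |R|=0.4248
R=−1: 1+4/5x = −1+1/5x ⇒ -3/5x=2 ⇒ x=2/(-3/5)=-3.3333
Confirm numerically:
  x=-3.142: |R|=0.92950 <1
  x=-2.456: |R|=0.64700 <1
  x=-1.343: |R|=0.05865 <1
  x=-3.679: |R|=1.11948 >1
  x=-3.405: |R|=1.02558 >1
So |R|<1 on (-3.3333, 0).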